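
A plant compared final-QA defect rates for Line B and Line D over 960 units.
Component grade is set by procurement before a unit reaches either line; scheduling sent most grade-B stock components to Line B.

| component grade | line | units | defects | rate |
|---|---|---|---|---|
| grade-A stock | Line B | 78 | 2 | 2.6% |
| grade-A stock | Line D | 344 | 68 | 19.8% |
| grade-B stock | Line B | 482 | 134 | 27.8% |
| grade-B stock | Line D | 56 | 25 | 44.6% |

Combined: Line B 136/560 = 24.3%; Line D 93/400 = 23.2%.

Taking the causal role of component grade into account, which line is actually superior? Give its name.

Component grade differs across lines for reasons unrelated to any effect of the line itself, and it separately predicts the outcome — a classic confounder. We must compare within component grade levels.
Within each level — grade-A stock: 2.6% vs 19.8%; grade-B stock: 27.8% vs 44.6% — Line B is lower every time.

Line B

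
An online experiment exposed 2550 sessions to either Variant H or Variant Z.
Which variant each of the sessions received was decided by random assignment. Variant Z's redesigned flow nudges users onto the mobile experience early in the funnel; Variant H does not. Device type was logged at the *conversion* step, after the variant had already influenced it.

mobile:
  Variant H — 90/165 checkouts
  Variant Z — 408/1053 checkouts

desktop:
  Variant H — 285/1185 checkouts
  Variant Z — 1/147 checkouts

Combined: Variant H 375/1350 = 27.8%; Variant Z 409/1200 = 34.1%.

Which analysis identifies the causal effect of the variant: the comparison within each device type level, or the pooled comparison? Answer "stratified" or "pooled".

pooled

The distribution of device type is itself part of what the variant does — it is an intermediate outcome. Holding it fixed would remove that part of the effect; the total effect is the pooled difference.
Pooled: Variant H 27.8% vs Variant Z 34.1%; Variant Z is higher overall.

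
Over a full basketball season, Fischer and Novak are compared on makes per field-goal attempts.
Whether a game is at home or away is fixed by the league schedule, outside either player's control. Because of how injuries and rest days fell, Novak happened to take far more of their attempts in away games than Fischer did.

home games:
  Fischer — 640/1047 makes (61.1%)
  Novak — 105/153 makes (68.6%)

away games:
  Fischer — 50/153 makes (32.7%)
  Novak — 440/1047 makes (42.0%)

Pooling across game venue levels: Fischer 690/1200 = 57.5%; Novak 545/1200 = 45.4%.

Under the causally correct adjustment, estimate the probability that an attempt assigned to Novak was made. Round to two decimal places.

0.55

Game venue differs across players for reasons unrelated to any effect of the player itself, and it separately predicts the outcome — a classic confounder. We must compare within game venue levels.
Standardising Novak to the population game venue mix: 0.500·105/153 + 0.500·440/1047 = 0.553.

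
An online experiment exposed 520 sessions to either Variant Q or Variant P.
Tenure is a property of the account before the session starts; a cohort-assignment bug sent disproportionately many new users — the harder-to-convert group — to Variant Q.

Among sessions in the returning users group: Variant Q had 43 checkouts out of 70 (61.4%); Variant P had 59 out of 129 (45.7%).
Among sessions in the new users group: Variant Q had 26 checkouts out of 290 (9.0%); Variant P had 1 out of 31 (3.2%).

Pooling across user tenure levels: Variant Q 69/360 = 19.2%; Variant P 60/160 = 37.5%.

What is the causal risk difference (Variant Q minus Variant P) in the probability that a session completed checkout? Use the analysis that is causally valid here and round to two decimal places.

Within every user tenure level Variant Q has the higher rate, yet pooled Variant P does — Simpson's reversal.
Nothing the variant does changes user tenure; the imbalance is an allocation artefact. With user tenure also predicting the outcome, the pooled figure is confounded, and the within-stratum comparison is the causal one.
Adjusting over the population distribution of user tenure: 0.383·(0.614−0.457) + 0.617·(0.090−0.032) = +0.095.

+0.10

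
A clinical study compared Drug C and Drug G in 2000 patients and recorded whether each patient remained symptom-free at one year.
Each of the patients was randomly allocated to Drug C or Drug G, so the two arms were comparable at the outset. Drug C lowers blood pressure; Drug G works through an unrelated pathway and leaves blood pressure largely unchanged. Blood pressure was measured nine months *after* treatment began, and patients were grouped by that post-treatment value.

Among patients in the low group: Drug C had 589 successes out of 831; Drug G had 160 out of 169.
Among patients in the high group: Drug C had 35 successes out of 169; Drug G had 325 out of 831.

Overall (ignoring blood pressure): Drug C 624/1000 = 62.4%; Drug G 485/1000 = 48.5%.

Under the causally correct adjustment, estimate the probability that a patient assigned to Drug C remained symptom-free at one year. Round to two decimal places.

Blood pressure is downstream of the drug. One should not condition on a consequence of treatment, so the overall rates are the right comparison.
So P(outcome | do(Drug C)) is just the pooled rate for Drug C: 624/1000 = 0.624.

0.62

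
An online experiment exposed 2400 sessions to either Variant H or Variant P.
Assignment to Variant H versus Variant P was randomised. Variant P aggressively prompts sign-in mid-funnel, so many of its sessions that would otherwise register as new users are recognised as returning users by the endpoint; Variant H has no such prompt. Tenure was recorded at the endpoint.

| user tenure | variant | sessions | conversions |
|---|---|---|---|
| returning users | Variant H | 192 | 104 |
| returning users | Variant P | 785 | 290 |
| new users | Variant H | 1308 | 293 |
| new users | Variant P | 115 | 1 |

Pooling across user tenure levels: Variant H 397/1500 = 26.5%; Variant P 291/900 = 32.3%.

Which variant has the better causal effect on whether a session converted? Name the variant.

The stratified and pooled comparisons disagree (Variant H wins within each user tenure; Variant P wins overall), so the answer turns on the causal role of user tenure.
User tenure here is a post-treatment variable shaped by the variant; conditioning on it would introduce bias rather than remove it. The overall comparison is the causal one.
Pooled: Variant H 26.5% vs Variant P 32.3%; Variant P is higher overall.

Variant P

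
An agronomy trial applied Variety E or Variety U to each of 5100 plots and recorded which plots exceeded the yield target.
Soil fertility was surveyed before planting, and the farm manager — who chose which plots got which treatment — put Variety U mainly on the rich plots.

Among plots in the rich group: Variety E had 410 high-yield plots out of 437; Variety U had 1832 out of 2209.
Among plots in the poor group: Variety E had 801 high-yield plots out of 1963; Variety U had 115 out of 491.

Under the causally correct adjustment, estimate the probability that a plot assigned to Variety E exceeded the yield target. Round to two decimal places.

0.68

The stratified and pooled comparisons disagree (Variety E wins within each soil fertility; Variety U wins overall), so the answer turns on the causal role of soil fertility.
Soil fertility differs across varietys for reasons unrelated to any effect of the variety itself, and it separately predicts the outcome — a classic confounder. We must compare within soil fertility levels.
Standardising Variety E to the population soil fertility mix: 0.519·410/437 + 0.481·801/1963 = 0.683.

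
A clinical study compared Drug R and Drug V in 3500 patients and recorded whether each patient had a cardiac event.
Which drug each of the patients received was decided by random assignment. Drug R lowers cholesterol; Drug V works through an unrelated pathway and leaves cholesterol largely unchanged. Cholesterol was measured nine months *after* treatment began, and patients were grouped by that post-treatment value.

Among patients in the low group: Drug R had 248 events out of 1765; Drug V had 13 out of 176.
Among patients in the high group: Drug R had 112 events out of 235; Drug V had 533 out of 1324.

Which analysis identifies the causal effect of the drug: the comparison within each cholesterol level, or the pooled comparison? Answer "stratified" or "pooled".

pooled

Cholesterol is downstream of the drug. One should not condition on a consequence of treatment, so the overall rates are the right comparison.
Pooled: Drug R 18.0% vs Drug V 36.4%; Drug R is lower overall.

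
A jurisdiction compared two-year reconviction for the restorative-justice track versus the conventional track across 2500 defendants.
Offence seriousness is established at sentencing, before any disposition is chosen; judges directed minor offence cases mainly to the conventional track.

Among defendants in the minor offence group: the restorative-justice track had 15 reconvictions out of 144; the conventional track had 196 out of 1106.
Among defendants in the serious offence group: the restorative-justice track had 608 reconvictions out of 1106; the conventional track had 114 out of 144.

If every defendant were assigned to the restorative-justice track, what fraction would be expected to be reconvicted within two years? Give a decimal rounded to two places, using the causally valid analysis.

0.33

Within every offence seriousness level the restorative-justice track has the lower rate, yet pooled the conventional track does — Simpson's reversal.
Nothing the disposition does changes offence seriousness; the imbalance is an allocation artefact. With offence seriousness also predicting the outcome, the pooled figure is confounded, and the within-stratum comparison is the causal one.
Standardising the restorative-justice track to the population offence seriousness mix: 0.500·15/144 + 0.500·608/1106 = 0.327.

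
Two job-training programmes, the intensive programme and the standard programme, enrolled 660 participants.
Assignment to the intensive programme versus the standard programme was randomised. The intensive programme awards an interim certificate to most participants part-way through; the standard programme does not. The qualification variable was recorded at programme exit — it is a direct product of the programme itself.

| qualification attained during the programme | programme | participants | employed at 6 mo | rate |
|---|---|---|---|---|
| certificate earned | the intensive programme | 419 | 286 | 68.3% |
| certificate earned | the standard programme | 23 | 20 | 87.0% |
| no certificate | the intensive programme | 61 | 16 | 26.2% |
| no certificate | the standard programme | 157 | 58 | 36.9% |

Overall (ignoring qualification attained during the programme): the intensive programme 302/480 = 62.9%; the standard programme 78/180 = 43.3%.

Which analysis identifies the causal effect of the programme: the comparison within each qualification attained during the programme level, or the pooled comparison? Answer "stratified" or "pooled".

Stratifying would compare programmes among participants the programmes themselves sorted into qualification attained during the programme groups — a form of selection on an intermediate. The unconditioned pooled rates give the total causal effect.
Pooled: the intensive programme 62.9% vs the standard programme 43.3%; the intensive programme is higher overall.

pooled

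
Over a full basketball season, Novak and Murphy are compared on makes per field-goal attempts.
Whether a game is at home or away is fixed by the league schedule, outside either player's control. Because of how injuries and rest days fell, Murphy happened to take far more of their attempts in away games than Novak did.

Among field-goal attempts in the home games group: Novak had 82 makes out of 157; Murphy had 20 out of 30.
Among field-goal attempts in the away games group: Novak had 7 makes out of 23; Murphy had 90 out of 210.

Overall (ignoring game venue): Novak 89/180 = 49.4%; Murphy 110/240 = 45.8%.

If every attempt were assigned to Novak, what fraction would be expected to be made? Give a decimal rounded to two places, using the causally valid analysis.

Nothing the player does changes game venue; the imbalance is an allocation artefact. With game venue also predicting the outcome, the pooled figure is confounded, and the within-stratum comparison is the causal one.
Standardising Novak to the population game venue mix: 0.445·82/157 + 0.555·7/23 = 0.401.

0.40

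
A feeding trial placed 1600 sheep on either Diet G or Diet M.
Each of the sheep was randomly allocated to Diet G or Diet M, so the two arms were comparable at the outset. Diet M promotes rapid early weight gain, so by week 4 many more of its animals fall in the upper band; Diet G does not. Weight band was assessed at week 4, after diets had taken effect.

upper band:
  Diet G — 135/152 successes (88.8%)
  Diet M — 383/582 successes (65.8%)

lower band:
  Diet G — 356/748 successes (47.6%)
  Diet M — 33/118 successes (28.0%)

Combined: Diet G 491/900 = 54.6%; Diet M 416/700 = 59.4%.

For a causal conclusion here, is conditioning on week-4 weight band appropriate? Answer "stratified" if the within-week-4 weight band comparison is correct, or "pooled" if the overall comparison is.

Week-4 weight band is recorded after the diet and is itself shifted by it — it sits on the causal path from diet to outcome. Conditioning on a mediator would strip out part of the effect we want; the pooled comparison gives the total causal effect.
Pooled: Diet G 54.6% vs Diet M 59.4%; Diet M is higher overall.

pooled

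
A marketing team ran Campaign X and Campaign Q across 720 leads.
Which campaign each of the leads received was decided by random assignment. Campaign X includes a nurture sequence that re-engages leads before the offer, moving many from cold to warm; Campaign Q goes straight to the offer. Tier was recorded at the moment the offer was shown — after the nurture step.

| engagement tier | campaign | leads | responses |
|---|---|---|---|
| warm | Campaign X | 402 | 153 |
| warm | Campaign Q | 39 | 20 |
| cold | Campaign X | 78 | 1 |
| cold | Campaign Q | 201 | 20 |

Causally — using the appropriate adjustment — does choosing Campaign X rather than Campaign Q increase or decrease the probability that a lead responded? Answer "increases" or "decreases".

increases

Campaign Q is higher inside every engagement tier stratum but Campaign X is higher in aggregate. Whether to stratify depends on how engagement tier relates to the campaign.
Engagement tier is downstream of the campaign. One should not condition on a consequence of treatment, so the overall rates are the right comparison.
Pooled: Campaign X 32.1% vs Campaign Q 16.7%; Campaign X is higher overall.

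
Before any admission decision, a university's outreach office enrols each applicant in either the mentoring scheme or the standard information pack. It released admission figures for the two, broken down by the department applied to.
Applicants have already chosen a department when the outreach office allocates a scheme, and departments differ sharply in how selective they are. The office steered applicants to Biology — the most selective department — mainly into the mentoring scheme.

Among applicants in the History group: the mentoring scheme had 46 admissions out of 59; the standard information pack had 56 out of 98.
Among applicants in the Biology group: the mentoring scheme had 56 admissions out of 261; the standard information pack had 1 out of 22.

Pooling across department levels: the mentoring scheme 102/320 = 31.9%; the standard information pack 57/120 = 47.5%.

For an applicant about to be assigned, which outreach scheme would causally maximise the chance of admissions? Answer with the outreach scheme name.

The stratified and pooled comparisons disagree (the mentoring scheme wins within each department; the standard information pack wins overall), so the answer turns on the causal role of department.
Department differs across outreach schemes for reasons unrelated to any effect of the outreach scheme itself, and it separately predicts the outcome — a classic confounder. We must compare within department levels.
Within each level — History: 78.0% vs 57.1%; Biology: 21.5% vs 4.5% — the mentoring scheme is higher every time.

the mentoring scheme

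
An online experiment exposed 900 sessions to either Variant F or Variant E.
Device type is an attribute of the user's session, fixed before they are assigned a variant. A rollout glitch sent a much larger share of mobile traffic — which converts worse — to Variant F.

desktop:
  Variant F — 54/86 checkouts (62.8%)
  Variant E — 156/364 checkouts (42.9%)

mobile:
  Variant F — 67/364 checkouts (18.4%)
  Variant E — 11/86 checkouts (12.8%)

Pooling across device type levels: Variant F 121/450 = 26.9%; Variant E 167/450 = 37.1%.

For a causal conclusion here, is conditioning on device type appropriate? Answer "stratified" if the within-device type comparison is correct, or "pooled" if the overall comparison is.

stratified

Since device type is a pre-existing factor (not a product of the variant) and it affects the outcome on its own, it is a confounder. The stratified rates, not the pooled rate, identify the causal effect.
Within each level — desktop: 62.8% vs 42.9%; mobile: 18.4% vs 12.8% — Variant F is higher every time.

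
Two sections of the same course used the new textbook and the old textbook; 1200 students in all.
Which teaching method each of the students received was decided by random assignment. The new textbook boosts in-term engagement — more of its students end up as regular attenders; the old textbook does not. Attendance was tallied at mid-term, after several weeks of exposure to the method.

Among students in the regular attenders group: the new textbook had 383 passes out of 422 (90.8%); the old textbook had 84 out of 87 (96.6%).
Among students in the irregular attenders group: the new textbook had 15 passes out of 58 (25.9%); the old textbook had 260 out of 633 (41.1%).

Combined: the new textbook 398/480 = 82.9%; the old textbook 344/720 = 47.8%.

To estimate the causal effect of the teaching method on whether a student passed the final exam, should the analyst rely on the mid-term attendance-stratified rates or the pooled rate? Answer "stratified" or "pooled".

Within every mid-term attendance level the old textbook has the higher rate, yet pooled the new textbook does — Simpson's reversal.
Mid-term attendance here is a post-treatment variable shaped by the teaching method; conditioning on it would introduce bias rather than remove it. The overall comparison is the causal one.
Pooled: the new textbook 82.9% vs the old textbook 47.8%; the new textbook is higher overall.

pooled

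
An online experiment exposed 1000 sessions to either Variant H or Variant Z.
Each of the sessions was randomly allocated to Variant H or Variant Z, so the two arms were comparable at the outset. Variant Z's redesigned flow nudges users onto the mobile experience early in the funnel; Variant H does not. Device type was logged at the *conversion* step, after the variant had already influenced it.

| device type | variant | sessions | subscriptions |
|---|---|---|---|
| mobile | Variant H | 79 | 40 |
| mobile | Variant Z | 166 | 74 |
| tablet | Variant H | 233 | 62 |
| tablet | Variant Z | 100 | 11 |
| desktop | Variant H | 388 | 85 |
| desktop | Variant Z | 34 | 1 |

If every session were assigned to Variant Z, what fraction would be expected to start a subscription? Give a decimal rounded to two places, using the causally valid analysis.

0.29

Variant H is higher inside every device type stratum but Variant Z is higher in aggregate. Whether to stratify depends on how device type relates to the variant.
Stratifying would compare variants among sessions the variants themselves sorted into device type groups — a form of selection on an intermediate. The unconditioned pooled rates give the total causal effect.
So P(outcome | do(Variant Z)) is just the pooled rate for Variant Z: 86/300 = 0.287.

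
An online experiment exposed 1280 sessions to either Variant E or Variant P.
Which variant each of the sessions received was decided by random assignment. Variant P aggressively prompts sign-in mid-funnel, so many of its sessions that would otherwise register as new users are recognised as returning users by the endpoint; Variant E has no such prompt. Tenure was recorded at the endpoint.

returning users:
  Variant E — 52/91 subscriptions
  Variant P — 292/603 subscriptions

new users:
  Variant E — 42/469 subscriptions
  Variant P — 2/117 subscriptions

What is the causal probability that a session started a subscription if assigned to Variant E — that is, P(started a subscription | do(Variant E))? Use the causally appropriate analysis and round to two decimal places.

Stratifying would compare variants among sessions the variants themselves sorted into user tenure groups — a form of selection on an intermediate. The unconditioned pooled rates give the total causal effect.
So P(outcome | do(Variant E)) is just the pooled rate for Variant E: 94/560 = 0.168.

0.17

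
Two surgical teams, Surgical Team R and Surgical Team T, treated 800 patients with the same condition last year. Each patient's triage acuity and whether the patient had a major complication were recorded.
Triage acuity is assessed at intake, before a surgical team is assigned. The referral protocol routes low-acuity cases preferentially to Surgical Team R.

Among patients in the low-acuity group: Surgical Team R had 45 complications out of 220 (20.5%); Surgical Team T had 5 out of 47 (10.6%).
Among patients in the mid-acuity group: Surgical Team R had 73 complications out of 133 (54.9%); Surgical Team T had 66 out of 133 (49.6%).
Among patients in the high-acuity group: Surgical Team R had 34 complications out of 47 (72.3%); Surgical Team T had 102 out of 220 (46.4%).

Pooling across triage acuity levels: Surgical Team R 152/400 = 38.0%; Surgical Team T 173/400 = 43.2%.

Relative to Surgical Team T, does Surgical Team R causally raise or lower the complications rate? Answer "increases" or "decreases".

Triage acuity is set before the surgical team has any effect — it is not caused by the surgical team — and it independently drives the outcome. That makes it a confounder, so the causal comparison is within triage acuity levels.
Within each level — low-acuity: 20.5% vs 10.6%; mid-acuity: 54.9% vs 49.6%; high-acuity: 72.3% vs 46.4% — Surgical Team T is lower every time.

increases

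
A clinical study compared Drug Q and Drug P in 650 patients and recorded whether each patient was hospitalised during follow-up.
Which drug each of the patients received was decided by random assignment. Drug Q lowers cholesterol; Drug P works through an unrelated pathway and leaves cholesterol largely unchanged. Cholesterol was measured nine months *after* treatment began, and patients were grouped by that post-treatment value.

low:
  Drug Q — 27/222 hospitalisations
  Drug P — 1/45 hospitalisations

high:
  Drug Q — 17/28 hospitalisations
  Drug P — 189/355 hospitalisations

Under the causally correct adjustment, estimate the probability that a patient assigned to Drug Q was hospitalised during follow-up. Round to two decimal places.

0.18

Stratifying would compare drugs among patients the drugs themselves sorted into cholesterol groups — a form of selection on an intermediate. The unconditioned pooled rates give the total causal effect.
So P(outcome | do(Drug Q)) is just the pooled rate for Drug Q: 44/250 = 0.176.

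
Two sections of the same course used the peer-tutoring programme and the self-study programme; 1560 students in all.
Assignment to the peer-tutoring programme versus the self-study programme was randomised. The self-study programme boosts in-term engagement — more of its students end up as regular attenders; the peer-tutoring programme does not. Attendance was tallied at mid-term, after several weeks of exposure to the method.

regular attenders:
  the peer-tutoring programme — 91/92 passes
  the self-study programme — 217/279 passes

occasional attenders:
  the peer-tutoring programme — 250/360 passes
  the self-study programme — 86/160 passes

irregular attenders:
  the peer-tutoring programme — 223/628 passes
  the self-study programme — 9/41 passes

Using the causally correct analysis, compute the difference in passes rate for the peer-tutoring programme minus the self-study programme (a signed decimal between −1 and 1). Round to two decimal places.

Within every mid-term attendance level the peer-tutoring programme has the higher rate, yet pooled the self-study programme does — Simpson's reversal.
The distribution of mid-term attendance is itself part of what the teaching method does — it is an intermediate outcome. Holding it fixed would remove that part of the effect; the total effect is the pooled difference.
The causal difference is the pooled difference: 0.522 − 0.650 = -0.128.

-0.13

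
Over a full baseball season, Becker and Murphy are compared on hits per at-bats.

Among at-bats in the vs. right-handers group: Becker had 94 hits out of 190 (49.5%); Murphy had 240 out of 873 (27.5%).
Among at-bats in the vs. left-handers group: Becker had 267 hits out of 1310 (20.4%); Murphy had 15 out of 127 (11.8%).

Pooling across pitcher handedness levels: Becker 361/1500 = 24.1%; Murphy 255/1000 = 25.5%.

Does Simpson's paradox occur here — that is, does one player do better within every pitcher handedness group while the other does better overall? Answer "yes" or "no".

yes

Within each pitcher handedness level (vs. right-handers 49.5% vs 27.5%; vs. left-handers 20.4% vs 11.8%), Becker has the higher rate every time. Pooled: 24.1% vs 25.5% — Murphy has the higher rate overall. The two comparisons disagree.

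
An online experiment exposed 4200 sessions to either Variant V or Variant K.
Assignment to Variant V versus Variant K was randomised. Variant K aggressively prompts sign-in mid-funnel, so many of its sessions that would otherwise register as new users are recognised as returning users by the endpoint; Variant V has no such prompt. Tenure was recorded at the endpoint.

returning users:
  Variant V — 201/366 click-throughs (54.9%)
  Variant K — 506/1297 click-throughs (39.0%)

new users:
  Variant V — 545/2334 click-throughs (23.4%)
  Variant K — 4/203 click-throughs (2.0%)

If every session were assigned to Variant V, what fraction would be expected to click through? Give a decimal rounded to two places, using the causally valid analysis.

0.28

The user tenure-specific comparison favours Variant V throughout, but the pooled figures favour Variant K. The question is whether to condition on user tenure.
User tenure is downstream of the variant. One should not condition on a consequence of treatment, so the overall rates are the right comparison.
So P(outcome | do(Variant V)) is just the pooled rate for Variant V: 746/2700 = 0.276.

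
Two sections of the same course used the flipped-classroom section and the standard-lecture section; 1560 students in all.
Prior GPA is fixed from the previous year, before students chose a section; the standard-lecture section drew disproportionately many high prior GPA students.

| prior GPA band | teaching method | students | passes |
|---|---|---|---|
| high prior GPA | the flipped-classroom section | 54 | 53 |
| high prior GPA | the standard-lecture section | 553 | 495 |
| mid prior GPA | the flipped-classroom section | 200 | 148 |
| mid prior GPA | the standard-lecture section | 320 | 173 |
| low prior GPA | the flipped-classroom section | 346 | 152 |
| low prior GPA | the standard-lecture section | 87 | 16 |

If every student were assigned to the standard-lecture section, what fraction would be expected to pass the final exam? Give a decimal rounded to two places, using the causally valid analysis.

The stratified and pooled comparisons disagree (the flipped-classroom section wins within each prior GPA band; the standard-lecture section wins overall), so the answer turns on the causal role of prior GPA band.
Prior GPA band satisfies the back-door criterion: it is not a descendant of the teaching method, and it blocks the spurious path from teaching method to outcome. Adjusting for it (i.e., using the within-prior GPA band rates) gives the causal effect.
Standardising the standard-lecture section to the population prior GPA band mix: 0.389·495/553 + 0.333·173/320 + 0.278·16/87 = 0.580.

0.58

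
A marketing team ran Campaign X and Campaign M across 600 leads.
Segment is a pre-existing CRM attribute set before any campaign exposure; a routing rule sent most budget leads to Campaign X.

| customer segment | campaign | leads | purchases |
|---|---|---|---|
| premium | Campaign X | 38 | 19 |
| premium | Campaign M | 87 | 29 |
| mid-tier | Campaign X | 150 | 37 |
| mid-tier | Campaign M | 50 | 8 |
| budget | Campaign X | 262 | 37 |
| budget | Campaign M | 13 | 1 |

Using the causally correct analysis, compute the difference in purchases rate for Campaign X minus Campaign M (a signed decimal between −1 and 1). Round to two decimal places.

+0.09

Customer segment is set before the campaign has any effect — it is not caused by the campaign — and it independently drives the outcome. That makes it a confounder, so the causal comparison is within customer segment levels.
Adjusting over the population distribution of customer segment: 0.208·(0.500−0.333) + 0.333·(0.247−0.160) + 0.458·(0.141−0.077) = +0.093.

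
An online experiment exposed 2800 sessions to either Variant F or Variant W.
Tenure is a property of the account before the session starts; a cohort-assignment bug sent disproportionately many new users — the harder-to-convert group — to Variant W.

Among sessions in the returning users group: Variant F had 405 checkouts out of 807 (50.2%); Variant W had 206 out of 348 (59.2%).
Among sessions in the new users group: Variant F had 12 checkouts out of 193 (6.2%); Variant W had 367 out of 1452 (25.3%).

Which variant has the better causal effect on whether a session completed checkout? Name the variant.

Variant W

The stratified and pooled comparisons disagree (Variant W wins within each user tenure; Variant F wins overall), so the answer turns on the causal role of user tenure.
User tenure differs across variants for reasons unrelated to any effect of the variant itself, and it separately predicts the outcome — a classic confounder. We must compare within user tenure levels.
Within each level — returning users: 50.2% vs 59.2%; new users: 6.2% vs 25.3% — Variant W is higher every time.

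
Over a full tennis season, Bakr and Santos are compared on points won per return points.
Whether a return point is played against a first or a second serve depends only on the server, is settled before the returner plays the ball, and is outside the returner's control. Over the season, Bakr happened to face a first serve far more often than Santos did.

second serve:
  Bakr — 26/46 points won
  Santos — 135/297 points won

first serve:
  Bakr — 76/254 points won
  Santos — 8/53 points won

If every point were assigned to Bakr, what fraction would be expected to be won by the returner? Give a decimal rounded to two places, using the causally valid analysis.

0.44

Within every serve type level Bakr has the higher rate, yet pooled Santos does — Simpson's reversal.
Serve type is set before the player has any effect — it is not caused by the player — and it independently drives the outcome. That makes it a confounder, so the causal comparison is within serve type levels.
Standardising Bakr to the population serve type mix: 0.528·26/46 + 0.472·76/254 = 0.440.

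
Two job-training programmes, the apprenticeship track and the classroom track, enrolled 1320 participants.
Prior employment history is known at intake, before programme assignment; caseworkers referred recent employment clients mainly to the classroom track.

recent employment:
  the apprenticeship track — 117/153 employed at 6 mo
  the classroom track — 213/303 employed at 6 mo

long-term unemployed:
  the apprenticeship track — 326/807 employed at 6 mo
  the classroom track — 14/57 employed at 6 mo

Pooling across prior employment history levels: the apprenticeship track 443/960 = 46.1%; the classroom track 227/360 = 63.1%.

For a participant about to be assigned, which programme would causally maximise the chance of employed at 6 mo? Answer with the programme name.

The stratified and pooled comparisons disagree (the apprenticeship track wins within each prior employment history; the classroom track wins overall), so the answer turns on the causal role of prior employment history.
Prior employment history differs across programmes for reasons unrelated to any effect of the programme itself, and it separately predicts the outcome — a classic confounder. We must compare within prior employment history levels.
Within each level — recent employment: 76.5% vs 70.3%; long-term unemployed: 40.4% vs 24.6% — the apprenticeship track is higher every time.

the apprenticeship track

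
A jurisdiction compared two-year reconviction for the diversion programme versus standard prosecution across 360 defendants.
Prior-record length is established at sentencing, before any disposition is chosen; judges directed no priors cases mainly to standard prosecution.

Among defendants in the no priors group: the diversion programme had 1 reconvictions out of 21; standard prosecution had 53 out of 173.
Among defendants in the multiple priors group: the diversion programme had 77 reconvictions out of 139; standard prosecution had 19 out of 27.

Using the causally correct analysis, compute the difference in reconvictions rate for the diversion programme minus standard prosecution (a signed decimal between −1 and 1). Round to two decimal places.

-0.21

The prior-record length-specific comparison favours the diversion programme throughout, but the pooled figures favour standard prosecution. The question is whether to condition on prior-record length.
Prior-record length satisfies the back-door criterion: it is not a descendant of the disposition, and it blocks the spurious path from disposition to outcome. Adjusting for it (i.e., using the within-prior-record length rates) gives the causal effect.
Adjusting over the population distribution of prior-record length: 0.539·(0.048−0.306) + 0.461·(0.554−0.704) = -0.208.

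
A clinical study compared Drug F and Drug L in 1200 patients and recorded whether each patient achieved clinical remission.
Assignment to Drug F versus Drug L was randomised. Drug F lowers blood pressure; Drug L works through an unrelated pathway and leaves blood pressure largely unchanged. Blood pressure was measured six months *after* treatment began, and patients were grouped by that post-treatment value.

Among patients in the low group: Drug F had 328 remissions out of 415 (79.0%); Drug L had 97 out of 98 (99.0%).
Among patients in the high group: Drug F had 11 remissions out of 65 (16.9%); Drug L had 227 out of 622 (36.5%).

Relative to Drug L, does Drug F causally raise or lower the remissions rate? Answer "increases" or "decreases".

increases

Within every blood pressure level Drug L has the higher rate, yet pooled Drug F does — Simpson's reversal.
The distribution of blood pressure is itself part of what the drug does — it is an intermediate outcome. Holding it fixed would remove that part of the effect; the total effect is the pooled difference.
Pooled: Drug F 70.6% vs Drug L 45.0%; Drug F is higher overall.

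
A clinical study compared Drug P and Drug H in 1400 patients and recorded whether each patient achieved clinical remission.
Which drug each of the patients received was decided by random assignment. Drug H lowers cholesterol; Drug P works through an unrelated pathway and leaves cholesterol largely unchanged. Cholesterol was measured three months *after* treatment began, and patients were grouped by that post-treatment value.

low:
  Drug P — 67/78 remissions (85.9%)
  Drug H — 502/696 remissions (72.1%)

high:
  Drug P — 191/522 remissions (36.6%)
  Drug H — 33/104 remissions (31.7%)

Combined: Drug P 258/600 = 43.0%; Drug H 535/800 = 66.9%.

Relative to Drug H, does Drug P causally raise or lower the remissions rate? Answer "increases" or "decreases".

The distribution of cholesterol is itself part of what the drug does — it is an intermediate outcome. Holding it fixed would remove that part of the effect; the total effect is the pooled difference.
Pooled: Drug P 43.0% vs Drug H 66.9%; Drug H is higher overall.

decreases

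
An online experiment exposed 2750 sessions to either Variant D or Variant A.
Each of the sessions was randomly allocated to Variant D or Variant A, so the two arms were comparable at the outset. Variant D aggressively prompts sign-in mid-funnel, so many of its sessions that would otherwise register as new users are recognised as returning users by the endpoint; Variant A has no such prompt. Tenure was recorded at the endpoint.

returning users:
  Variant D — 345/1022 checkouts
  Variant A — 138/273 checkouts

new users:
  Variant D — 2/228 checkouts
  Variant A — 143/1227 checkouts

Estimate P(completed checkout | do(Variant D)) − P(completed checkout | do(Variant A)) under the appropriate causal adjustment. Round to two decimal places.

User tenure here is a post-treatment variable shaped by the variant; conditioning on it would introduce bias rather than remove it. The overall comparison is the causal one.
The causal difference is the pooled difference: 0.278 − 0.187 = +0.090.

+0.09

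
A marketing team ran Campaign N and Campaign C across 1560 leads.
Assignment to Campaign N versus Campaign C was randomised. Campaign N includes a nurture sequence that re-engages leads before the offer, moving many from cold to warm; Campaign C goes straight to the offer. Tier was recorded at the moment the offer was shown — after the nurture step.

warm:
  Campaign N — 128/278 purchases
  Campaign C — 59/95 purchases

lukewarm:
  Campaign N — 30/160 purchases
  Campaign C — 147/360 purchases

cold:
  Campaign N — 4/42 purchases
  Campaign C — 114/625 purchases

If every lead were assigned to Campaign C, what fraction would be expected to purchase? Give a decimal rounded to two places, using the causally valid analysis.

Engagement tier is recorded after the campaign and is itself shifted by it — it sits on the causal path from campaign to outcome. Conditioning on a mediator would strip out part of the effect we want; the pooled comparison gives the total causal effect.
So P(outcome | do(Campaign C)) is just the pooled rate for Campaign C: 320/1080 = 0.296.

0.30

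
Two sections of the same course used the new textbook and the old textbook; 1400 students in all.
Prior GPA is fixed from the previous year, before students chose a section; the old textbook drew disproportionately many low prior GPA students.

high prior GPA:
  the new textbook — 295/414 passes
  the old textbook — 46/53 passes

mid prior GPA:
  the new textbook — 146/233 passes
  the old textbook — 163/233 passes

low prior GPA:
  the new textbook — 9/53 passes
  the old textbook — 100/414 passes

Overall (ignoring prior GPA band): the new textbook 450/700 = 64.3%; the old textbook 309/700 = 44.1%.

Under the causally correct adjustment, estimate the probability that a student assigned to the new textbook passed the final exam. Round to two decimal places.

The imbalance in prior GPA band arose from how students were allocated, not from anything the teaching method did; and prior GPA band independently affects the outcome. The pooled gap is confounded — condition on prior GPA band.
Standardising the new textbook to the population prior GPA band mix: 0.334·295/414 + 0.333·146/233 + 0.334·9/53 = 0.503.

0.50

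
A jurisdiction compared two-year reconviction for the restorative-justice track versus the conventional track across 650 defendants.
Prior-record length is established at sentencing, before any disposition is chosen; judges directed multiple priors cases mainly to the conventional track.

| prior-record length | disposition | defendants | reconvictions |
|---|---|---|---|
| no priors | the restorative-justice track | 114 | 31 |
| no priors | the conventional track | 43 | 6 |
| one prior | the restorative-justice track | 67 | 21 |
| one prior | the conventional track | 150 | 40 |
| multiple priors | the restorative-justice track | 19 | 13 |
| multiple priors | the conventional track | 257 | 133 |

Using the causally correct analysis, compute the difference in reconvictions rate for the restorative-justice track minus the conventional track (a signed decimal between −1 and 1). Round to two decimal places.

+0.12

Here prior-record length is a common cause — it drives both which disposition a case falls under and the outcome. The crude comparison mixes populations; the stratum-specific rates are the causally relevant ones.
Adjusting over the population distribution of prior-record length: 0.242·(0.272−0.140) + 0.334·(0.313−0.267) + 0.425·(0.684−0.518) = +0.118.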